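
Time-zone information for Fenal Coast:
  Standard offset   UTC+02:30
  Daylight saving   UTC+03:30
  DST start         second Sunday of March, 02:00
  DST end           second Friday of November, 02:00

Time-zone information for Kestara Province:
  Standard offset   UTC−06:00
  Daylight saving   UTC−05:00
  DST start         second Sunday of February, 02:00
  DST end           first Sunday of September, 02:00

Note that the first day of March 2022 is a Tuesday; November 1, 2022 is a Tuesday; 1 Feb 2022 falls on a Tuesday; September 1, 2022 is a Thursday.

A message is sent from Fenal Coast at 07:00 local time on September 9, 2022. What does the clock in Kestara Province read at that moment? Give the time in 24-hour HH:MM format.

1 March 2022 is a Tuesday, so the first Sunday is March 6 and the second is March 13.
1 November 2022 is a Tuesday, so the first Friday is November 4 and the second is November 11.
September 9, 2022 lies within the daylight-saving period (13 March – 11 November), so Fenal Coast is on daylight time, UTC+03:30.
07:00 Fenal Coast − 3h30m = 03:30 UTC.
1 February 2022 is a Tuesday, so the first Sunday is February 6 and the second is February 13.
1 September 2022 is a Thursday, so the first Sunday is September 4.
At the standard offset (UTC−06:00), 03:30 UTC − 6h = 21:30 Kestara Province standard time (rolling into the previous day, 8 September 2022).
The standard-time date in Kestara Province, September 8, 2022, is outside the daylight-saving period (13 February – 4 September), so Kestara Province is on standard time, UTC−06:00.
03:30 UTC − 6h = 21:30 Kestara Province (rolling into the previous day, 8 September 2022).

21:30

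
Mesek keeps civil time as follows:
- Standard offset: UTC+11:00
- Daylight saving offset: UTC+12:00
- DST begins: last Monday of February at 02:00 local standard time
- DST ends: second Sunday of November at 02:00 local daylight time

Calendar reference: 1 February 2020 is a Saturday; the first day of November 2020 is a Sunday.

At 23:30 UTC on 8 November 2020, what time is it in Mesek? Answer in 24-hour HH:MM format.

10:30

1 February 2020 is a Saturday, so Mondays fall on 3, 10, 17, 24; the last is February 24.
1 November 2020 is a Sunday, so the first Sunday is November 1 and the second is November 8.
At the standard offset (UTC+11:00), 23:30 UTC + 11h = 10:30 Mesek standard time (rolling into the next day, 9 November 2020).
The standard-time date in Mesek, 9 November 2020, is outside the daylight-saving period (24 February – 8 November), so Mesek is on standard time, UTC+11:00.
23:30 UTC + 11h = 10:30 local (rolling into the next day, 9 November 2020).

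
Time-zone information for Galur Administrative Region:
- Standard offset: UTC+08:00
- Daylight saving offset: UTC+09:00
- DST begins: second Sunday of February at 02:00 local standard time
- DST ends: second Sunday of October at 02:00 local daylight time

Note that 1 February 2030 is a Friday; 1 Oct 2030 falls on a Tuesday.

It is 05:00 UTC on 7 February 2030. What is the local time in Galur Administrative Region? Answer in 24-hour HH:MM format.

1 February 2030 is a Friday, so the first Sunday is February 3 and the second is February 10.
1 October 2030 is a Tuesday, so the first Sunday is October 6 and the second is October 13.
At the standard offset (UTC+08:00), 05:00 UTC + 8h = 13:00 Galur Administrative Region standard time.
The standard-time date in Galur Administrative Region, 7 February 2030, does not fall between 10 February and 13 October, so daylight saving is not in effect and Galur Administrative Region is at UTC+08:00.
05:00 UTC + 8h = 13:00 local.

13:00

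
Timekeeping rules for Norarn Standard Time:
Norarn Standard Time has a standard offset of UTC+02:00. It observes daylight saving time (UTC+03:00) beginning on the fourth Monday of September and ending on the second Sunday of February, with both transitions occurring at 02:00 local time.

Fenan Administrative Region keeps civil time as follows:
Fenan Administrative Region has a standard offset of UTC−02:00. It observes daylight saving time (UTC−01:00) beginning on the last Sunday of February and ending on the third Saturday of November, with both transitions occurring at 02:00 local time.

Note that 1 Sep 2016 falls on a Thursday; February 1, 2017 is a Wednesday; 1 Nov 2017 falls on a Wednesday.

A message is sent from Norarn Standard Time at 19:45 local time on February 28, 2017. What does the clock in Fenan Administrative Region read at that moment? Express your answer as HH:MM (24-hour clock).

16:45

1 September 2016 is a Thursday, so the first Monday is September 5 and the fourth is September 26.
1 February 2017 is a Wednesday, so the first Sunday is February 5 and the second is February 12.
February 28, 2017 does not fall between 26 September 2016 and 12 February 2017, so daylight saving is not in effect and Norarn Standard Time is at UTC+02:00.
19:45 Norarn Standard Time − 2h = 17:45 UTC.
1 February 2017 is a Wednesday, so Sundays fall on 5, 12, 19, 26; the last is February 26.
1 November 2017 is a Wednesday, so the first Saturday is November 4 and the third is November 18.
At the standard offset (UTC−02:00), 17:45 UTC − 2h = 15:45 Fenan Administrative Region standard time.
The standard-time date in Fenan Administrative Region, February 28, 2017, lies within the daylight-saving period (26 February – 18 November), so Fenan Administrative Region is on daylight time, UTC−01:00.
17:45 UTC − 1h = 16:45 Fenan Administrative Region.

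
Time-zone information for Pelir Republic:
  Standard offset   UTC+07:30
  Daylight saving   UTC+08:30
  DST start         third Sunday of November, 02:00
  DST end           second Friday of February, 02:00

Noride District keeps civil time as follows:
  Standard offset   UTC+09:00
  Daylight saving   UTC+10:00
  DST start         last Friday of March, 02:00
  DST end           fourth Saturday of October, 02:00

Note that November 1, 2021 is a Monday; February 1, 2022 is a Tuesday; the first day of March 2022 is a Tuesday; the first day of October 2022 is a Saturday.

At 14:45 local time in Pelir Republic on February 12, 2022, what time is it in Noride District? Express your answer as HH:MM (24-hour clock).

16:15

1 November 2021 is a Monday, so the first Sunday is November 7 and the third is November 21.
1 February 2022 is a Tuesday, so the first Friday is February 4 and the second is February 11.
February 12, 2022 is outside the daylight-saving period (21 November 2021 – 11 February 2022), so Pelir Republic is on standard time, UTC+07:30.
14:45 Pelir Republic − 7h30m = 07:15 UTC.
1 March 2022 is a Tuesday, so Fridays fall on 4, 11, 18, 25; the last is March 25.
1 October 2022 is a Saturday, so the first Saturday is October 1 and the fourth is October 22.
At the standard offset (UTC+09:00), 07:15 UTC + 9h = 16:15 Noride District standard time.
The standard-time date in Noride District, February 12, 2022, does not fall between 25 March and 22 October, so daylight saving is not in effect and Noride District is at UTC+09:00.
07:15 UTC + 9h = 16:15 Noride District.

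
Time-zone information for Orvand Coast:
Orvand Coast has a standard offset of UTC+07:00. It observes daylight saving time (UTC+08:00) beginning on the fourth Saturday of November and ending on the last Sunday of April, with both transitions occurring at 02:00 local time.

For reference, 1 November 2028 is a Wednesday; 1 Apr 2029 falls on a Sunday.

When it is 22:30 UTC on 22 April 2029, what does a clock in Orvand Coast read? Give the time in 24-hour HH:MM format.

06:30

1 November 2028 is a Wednesday, so the first Saturday is November 4 and the fourth is November 25.
1 April 2029 is a Sunday, so Sundays fall on 1, 8, 15, 22, 29; the last is April 29.
At the standard offset (UTC+07:00), 22:30 UTC + 7h = 05:30 Orvand Coast standard time (rolling into the next day, 23 April 2029).
The standard-time date in Orvand Coast, 23 April 2029, lies within the daylight-saving period (25 November 2028 – 29 April 2029), so Orvand Coast is on daylight time, UTC+08:00.
22:30 UTC + 8h = 06:30 local (rolling into the next day, 23 April 2029).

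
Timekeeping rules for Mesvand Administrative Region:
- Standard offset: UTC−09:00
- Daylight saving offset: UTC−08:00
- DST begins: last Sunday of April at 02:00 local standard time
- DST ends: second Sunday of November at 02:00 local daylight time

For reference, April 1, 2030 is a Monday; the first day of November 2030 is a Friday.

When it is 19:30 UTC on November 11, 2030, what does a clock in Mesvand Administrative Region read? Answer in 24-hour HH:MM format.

10:30

1 April 2030 is a Monday, so Sundays fall on 7, 14, 21, 28; the last is April 28.
1 November 2030 is a Friday, so the first Sunday is November 3 and the second is November 10.
At the standard offset (UTC−09:00), 19:30 UTC − 9h = 10:30 Mesvand Administrative Region standard time.
The standard-time date in Mesvand Administrative Region, November 11, 2030, is outside the daylight-saving period (28 April – 10 November), so Mesvand Administrative Region is on standard time, UTC−09:00.
19:30 UTC − 9h = 10:30 local.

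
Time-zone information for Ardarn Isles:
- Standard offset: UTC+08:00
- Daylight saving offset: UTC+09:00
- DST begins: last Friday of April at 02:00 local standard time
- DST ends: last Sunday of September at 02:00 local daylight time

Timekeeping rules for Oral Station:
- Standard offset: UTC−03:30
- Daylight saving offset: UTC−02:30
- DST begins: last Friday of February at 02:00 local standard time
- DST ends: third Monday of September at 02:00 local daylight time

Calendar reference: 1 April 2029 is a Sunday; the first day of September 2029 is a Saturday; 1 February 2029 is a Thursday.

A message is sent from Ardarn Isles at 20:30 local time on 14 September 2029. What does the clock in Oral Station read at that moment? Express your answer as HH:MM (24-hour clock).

09:00

1 April 2029 is a Sunday, so Fridays fall on 6, 13, 20, 27; the last is April 27.
1 September 2029 is a Saturday, so Sundays fall on 2, 9, 16, 23, 30; the last is September 30.
14 September 2029 falls between 27 April and 30 September, so daylight saving is in effect and Ardarn Isles is at UTC+09:00.
20:30 Ardarn Isles − 9h = 11:30 UTC.
1 February 2029 is a Thursday, so Fridays fall on 2, 9, 16, 23; the last is February 23.
1 September 2029 is a Saturday, so the first Monday is September 3 and the third is September 17.
At the standard offset (UTC−03:30), 11:30 UTC − 3h30m = 08:00 Oral Station standard time.
The standard-time date in Oral Station, 14 September 2029, lies within the daylight-saving period (23 February – 17 September), so Oral Station is on daylight time, UTC−02:30.
11:30 UTC − 2h30m = 09:00 Oral Station.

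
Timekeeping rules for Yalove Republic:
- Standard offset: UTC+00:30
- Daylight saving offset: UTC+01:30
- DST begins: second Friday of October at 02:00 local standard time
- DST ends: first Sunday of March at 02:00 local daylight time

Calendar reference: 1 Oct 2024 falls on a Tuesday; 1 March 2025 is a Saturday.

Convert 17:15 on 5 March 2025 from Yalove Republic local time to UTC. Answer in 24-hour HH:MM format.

1 October 2024 is a Tuesday, so the first Friday is October 4 and the second is October 11.
1 March 2025 is a Saturday, so the first Sunday is March 2.
5 March 2025 is outside the daylight-saving period (11 October 2024 – 2 March 2025), so Yalove Republic is on standard time, UTC+00:30.
17:15 local − 0h30m = 16:45 UTC.

16:45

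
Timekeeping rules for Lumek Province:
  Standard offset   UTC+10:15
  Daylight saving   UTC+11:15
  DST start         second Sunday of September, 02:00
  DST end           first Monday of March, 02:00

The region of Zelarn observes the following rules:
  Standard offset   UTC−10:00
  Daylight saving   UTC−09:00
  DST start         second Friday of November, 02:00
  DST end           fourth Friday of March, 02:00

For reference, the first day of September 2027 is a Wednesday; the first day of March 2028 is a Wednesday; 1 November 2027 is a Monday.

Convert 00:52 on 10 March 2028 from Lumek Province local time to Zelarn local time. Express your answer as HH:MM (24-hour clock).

1 September 2027 is a Wednesday, so the first Sunday is September 5 and the second is September 12.
1 March 2028 is a Wednesday, so the first Monday is March 6.
10 March 2028 does not fall between 12 September 2027 and 6 March 2028, so daylight saving is not in effect and Lumek Province is at UTC+10:15.
00:52 Lumek Province − 10h15m = 14:37 UTC (rolling into the previous day, 9 March 2028).
1 November 2027 is a Monday, so the first Friday is November 5 and the second is November 12.
1 March 2028 is a Wednesday, so the first Friday is March 3 and the fourth is March 24.
At the standard offset (UTC−10:00), 14:37 UTC − 10h = 04:37 Zelarn standard time.
Daylight saving runs 12 November 2027 – 24 March 2028; the standard-time date in Zelarn, 9 March 2028, is inside that window, so Zelarn is at UTC−09:00.
14:37 UTC − 9h = 05:37 Zelarn.

05:37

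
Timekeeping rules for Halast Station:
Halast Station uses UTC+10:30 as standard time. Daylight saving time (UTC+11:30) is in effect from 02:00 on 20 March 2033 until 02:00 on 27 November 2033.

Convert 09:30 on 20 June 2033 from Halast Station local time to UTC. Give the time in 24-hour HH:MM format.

Daylight saving runs 20 March – 27 November; 20 June 2033 is inside that window, so Halast Station is at UTC+11:30.
09:30 local − 11h30m = 22:00 UTC (rolling into the previous day, 19 June 2033).

22:00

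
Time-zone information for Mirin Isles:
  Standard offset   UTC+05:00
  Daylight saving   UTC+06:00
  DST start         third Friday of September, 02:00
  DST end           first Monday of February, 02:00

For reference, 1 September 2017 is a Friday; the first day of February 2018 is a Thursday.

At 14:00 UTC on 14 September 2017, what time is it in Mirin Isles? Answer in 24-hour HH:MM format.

1 September 2017 is a Friday, so the first Friday is September 1 and the third is September 15.
1 February 2018 is a Thursday, so the first Monday is February 5.
At the standard offset (UTC+05:00), 14:00 UTC + 5h = 19:00 Mirin Isles standard time.
The standard-time date in Mirin Isles, 14 September 2017, is outside the daylight-saving period (15 September 2017 – 5 February 2018), so Mirin Isles is on standard time, UTC+05:00.
14:00 UTC + 5h = 19:00 local.

19:00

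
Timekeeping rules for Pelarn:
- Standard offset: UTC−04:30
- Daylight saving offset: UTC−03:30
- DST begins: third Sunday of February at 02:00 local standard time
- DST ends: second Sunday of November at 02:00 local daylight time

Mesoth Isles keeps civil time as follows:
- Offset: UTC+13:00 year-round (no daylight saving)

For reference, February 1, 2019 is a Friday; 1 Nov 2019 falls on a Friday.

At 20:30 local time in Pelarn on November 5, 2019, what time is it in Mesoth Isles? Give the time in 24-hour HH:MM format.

13:00

1 February 2019 is a Friday, so the first Sunday is February 3 and the third is February 17.
1 November 2019 is a Friday, so the first Sunday is November 3 and the second is November 10.
November 5, 2019 lies within the daylight-saving period (17 February – 10 November), so Pelarn is on daylight time, UTC−03:30.
20:30 Pelarn + 3h30m = 00:00 UTC (rolling into the next day, 6 November 2019).
Mesoth Isles stays on UTC+13:00 all year.
00:00 UTC + 13h = 13:00 Mesoth Isles.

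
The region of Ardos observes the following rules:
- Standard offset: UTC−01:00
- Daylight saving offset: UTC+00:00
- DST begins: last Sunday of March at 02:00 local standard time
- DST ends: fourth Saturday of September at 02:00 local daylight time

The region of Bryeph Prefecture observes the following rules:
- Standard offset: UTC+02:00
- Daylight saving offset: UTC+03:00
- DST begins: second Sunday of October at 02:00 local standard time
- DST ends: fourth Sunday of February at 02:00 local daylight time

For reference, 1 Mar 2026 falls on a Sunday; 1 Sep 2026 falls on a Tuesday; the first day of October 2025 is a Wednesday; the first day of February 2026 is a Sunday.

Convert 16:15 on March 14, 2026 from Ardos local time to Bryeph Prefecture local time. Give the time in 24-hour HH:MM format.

19:15

1 March 2026 is a Sunday, so Sundays fall on 1, 8, 15, 22, 29; the last is March 29.
1 September 2026 is a Tuesday, so the first Saturday is September 5 and the fourth is September 26.
Daylight saving runs 29 March – 26 September; March 14, 2026 is outside that window, so Ardos is on standard time at UTC−01:00.
16:15 Ardos + 1h = 17:15 UTC.
1 October 2025 is a Wednesday, so the first Sunday is October 5 and the second is October 12.
1 February 2026 is a Sunday, so the first Sunday is February 1 and the fourth is February 22.
At the standard offset (UTC+02:00), 17:15 UTC + 2h = 19:15 Bryeph Prefecture standard time.
Daylight saving runs 12 October 2025 – 22 February 2026; the standard-time date in Bryeph Prefecture, March 14, 2026, is outside that window, so Bryeph Prefecture is on standard time at UTC+02:00.
17:15 UTC + 2h = 19:15 Bryeph Prefecture.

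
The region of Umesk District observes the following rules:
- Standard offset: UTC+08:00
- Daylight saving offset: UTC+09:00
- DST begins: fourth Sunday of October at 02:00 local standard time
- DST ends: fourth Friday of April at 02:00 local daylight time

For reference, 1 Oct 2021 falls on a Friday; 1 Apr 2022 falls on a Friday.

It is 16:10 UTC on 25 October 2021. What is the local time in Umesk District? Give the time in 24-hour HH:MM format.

1 October 2021 is a Friday, so the first Sunday is October 3 and the fourth is October 24.
1 April 2022 is a Friday, so the first Friday is April 1 and the fourth is April 22.
At the standard offset (UTC+08:00), 16:10 UTC + 8h = 00:10 Umesk District standard time (rolling into the next day, 26 October 2021).
The standard-time date in Umesk District, 26 October 2021, lies within the daylight-saving period (24 October 2021 – 22 April 2022), so Umesk District is on daylight time, UTC+09:00.
16:10 UTC + 9h = 01:10 local (rolling into the next day, 26 October 2021).

01:10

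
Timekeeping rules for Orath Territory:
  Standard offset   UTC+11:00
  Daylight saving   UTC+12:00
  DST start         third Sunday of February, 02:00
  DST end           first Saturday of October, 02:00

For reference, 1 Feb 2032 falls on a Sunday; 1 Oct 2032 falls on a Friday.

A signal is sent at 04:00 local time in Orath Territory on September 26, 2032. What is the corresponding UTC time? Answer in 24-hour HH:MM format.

1 February 2032 is a Sunday, so the first Sunday is February 1 and the third is February 15.
1 October 2032 is a Friday, so the first Saturday is October 2.
September 26, 2032 falls between 15 February and 2 October, so daylight saving is in effect and Orath Territory is at UTC+12:00.
04:00 local − 12h = 16:00 UTC (rolling into the previous day, 25 September 2032).

16:00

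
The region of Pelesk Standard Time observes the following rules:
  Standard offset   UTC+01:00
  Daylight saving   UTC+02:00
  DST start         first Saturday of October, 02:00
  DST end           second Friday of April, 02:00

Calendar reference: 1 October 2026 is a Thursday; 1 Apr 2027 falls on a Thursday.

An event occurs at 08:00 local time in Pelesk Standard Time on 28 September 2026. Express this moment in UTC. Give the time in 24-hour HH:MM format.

07:00

1 October 2026 is a Thursday, so the first Saturday is October 3.
1 April 2027 is a Thursday, so the first Friday is April 2 and the second is April 9.
28 September 2026 does not fall between 3 October 2026 and 9 April 2027, so daylight saving is not in effect and Pelesk Standard Time is at UTC+01:00.
08:00 local − 1h = 07:00 UTC.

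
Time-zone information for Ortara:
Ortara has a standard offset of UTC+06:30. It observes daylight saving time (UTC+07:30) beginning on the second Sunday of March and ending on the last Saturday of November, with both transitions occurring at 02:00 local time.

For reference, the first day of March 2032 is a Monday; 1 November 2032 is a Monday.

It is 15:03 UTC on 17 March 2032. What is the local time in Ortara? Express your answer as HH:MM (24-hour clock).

22:33

1 March 2032 is a Monday, so the first Sunday is March 7 and the second is March 14.
1 November 2032 is a Monday, so Saturdays fall on 6, 13, 20, 27; the last is November 27.
At the standard offset (UTC+06:30), 15:03 UTC + 6h30m = 21:33 Ortara standard time.
The standard-time date in Ortara, 17 March 2032, lies within the daylight-saving period (14 March – 27 November), so Ortara is on daylight time, UTC+07:30.
15:03 UTC + 7h30m = 22:33 local.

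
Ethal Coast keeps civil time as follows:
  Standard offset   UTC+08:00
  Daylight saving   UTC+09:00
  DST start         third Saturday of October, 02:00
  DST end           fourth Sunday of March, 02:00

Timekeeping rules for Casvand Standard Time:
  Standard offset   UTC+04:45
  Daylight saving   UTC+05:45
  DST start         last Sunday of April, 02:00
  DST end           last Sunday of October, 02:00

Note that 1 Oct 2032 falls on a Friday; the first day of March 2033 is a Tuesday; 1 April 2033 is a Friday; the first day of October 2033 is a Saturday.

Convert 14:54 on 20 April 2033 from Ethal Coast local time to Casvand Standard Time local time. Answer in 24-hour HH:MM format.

1 October 2032 is a Friday, so the first Saturday is October 2 and the third is October 16.
1 March 2033 is a Tuesday, so the first Sunday is March 6 and the fourth is March 27.
20 April 2033 does not fall between 16 October 2032 and 27 March 2033, so daylight saving is not in effect and Ethal Coast is at UTC+08:00.
14:54 Ethal Coast − 8h = 06:54 UTC.
1 April 2033 is a Friday, so Sundays fall on 3, 10, 17, 24; the last is April 24.
1 October 2033 is a Saturday, so Sundays fall on 2, 9, 16, 23, 30; the last is October 30.
At the standard offset (UTC+04:45), 06:54 UTC + 4h45m = 11:39 Casvand Standard Time standard time.
The standard-time date in Casvand Standard Time, 20 April 2033, is outside the daylight-saving period (24 April – 30 October), so Casvand Standard Time is on standard time, UTC+04:45.
06:54 UTC + 4h45m = 11:39 Casvand Standard Time.

11:39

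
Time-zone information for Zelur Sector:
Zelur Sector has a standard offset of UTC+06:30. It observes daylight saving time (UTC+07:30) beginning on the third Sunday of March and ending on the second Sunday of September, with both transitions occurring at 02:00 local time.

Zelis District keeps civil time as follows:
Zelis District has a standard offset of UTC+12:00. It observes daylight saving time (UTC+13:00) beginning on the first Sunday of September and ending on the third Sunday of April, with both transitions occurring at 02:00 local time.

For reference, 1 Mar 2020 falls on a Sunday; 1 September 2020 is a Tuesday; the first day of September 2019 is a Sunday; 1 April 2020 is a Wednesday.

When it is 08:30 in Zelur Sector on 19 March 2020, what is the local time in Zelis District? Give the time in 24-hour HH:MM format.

1 March 2020 is a Sunday, so the first Sunday is March 1 and the third is March 15.
1 September 2020 is a Tuesday, so the first Sunday is September 6 and the second is September 13.
19 March 2020 lies within the daylight-saving period (15 March – 13 September), so Zelur Sector is on daylight time, UTC+07:30.
08:30 Zelur Sector − 7h30m = 01:00 UTC.
1 September 2019 is a Sunday, so the first Sunday is September 1.
1 April 2020 is a Wednesday, so the first Sunday is April 5 and the third is April 19.
At the standard offset (UTC+12:00), 01:00 UTC + 12h = 13:00 Zelis District standard time.
Daylight saving runs 1 September 2019 – 19 April 2020; the standard-time date in Zelis District, 19 March 2020, is inside that window, so Zelis District is at UTC+13:00.
01:00 UTC + 13h = 14:00 Zelis District.

14:00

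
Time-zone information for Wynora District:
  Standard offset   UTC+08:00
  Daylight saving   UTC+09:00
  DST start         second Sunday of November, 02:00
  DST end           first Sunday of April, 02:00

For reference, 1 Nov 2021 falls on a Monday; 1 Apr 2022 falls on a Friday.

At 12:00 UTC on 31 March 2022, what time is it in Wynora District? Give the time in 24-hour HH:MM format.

1 November 2021 is a Monday, so the first Sunday is November 7 and the second is November 14.
1 April 2022 is a Friday, so the first Sunday is April 3.
At the standard offset (UTC+08:00), 12:00 UTC + 8h = 20:00 Wynora District standard time.
The standard-time date in Wynora District, 31 March 2022, lies within the daylight-saving period (14 November 2021 – 3 April 2022), so Wynora District is on daylight time, UTC+09:00.
12:00 UTC + 9h = 21:00 local.

21:00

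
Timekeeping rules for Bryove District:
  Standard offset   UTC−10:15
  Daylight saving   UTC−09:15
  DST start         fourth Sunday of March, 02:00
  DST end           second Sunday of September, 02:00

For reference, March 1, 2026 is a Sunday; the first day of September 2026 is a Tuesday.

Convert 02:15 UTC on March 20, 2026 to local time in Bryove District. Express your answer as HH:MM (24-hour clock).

1 March 2026 is a Sunday, so the first Sunday is March 1 and the fourth is March 22.
1 September 2026 is a Tuesday, so the first Sunday is September 6 and the second is September 13.
At the standard offset (UTC−10:15), 02:15 UTC − 10h15m = 16:00 Bryove District standard time (rolling into the previous day, 19 March 2026).
Daylight saving runs 22 March – 13 September; the standard-time date in Bryove District, March 19, 2026, is outside that window, so Bryove District is on standard time at UTC−10:15.
02:15 UTC − 10h15m = 16:00 local (rolling into the previous day, 19 March 2026).

16:00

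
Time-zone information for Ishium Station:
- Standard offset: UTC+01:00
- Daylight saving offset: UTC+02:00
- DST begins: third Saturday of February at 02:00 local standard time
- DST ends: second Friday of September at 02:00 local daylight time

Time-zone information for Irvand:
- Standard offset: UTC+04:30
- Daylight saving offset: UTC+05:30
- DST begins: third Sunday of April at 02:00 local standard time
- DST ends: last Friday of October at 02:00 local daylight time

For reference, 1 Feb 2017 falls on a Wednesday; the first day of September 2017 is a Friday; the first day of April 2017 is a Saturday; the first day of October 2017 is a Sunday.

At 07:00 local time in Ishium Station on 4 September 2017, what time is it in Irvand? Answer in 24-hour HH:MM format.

10:30

1 February 2017 is a Wednesday, so the first Saturday is February 4 and the third is February 18.
1 September 2017 is a Friday, so the first Friday is September 1 and the second is September 8.
Daylight saving runs 18 February – 8 September; 4 September 2017 is inside that window, so Ishium Station is at UTC+02:00.
07:00 Ishium Station − 2h = 05:00 UTC.
1 April 2017 is a Saturday, so the first Sunday is April 2 and the third is April 16.
1 October 2017 is a Sunday, so Fridays fall on 6, 13, 20, 27; the last is October 27.
At the standard offset (UTC+04:30), 05:00 UTC + 4h30m = 09:30 Irvand standard time.
The standard-time date in Irvand, 4 September 2017, falls between 16 April and 27 October, so daylight saving is in effect and Irvand is at UTC+05:30.
05:00 UTC + 5h30m = 10:30 Irvand.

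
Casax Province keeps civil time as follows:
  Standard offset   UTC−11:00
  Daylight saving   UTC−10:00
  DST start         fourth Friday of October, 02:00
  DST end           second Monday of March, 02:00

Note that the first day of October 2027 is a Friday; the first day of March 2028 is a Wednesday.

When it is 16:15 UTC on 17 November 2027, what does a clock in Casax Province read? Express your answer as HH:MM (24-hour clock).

1 October 2027 is a Friday, so the first Friday is October 1 and the fourth is October 22.
1 March 2028 is a Wednesday, so the first Monday is March 6 and the second is March 13.
At the standard offset (UTC−11:00), 16:15 UTC − 11h = 05:15 Casax Province standard time.
The standard-time date in Casax Province, 17 November 2027, falls between 22 October 2027 and 13 March 2028, so daylight saving is in effect and Casax Province is at UTC−10:00.
16:15 UTC − 10h = 06:15 local.

06:15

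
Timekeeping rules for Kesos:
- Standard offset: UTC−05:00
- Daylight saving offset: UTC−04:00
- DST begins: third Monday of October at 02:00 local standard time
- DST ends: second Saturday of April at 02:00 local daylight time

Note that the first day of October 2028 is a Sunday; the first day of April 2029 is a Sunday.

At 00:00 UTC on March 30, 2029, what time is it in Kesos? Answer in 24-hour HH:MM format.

20:00

1 October 2028 is a Sunday, so the first Monday is October 2 and the third is October 16.
1 April 2029 is a Sunday, so the first Saturday is April 7 and the second is April 14.
At the standard offset (UTC−05:00), 00:00 UTC − 5h = 19:00 Kesos standard time (rolling into the previous day, 29 March 2029).
The standard-time date in Kesos, March 29, 2029, falls between 16 October 2028 and 14 April 2029, so daylight saving is in effect and Kesos is at UTC−04:00.
00:00 UTC − 4h = 20:00 local (rolling into the previous day, 29 March 2029).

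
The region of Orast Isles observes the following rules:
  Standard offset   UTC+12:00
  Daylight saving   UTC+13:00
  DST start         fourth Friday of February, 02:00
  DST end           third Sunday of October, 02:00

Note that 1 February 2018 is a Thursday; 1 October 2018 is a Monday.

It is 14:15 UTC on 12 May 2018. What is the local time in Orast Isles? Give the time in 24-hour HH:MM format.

03:15

1 February 2018 is a Thursday, so the first Friday is February 2 and the fourth is February 23.
1 October 2018 is a Monday, so the first Sunday is October 7 and the third is October 21.
At the standard offset (UTC+12:00), 14:15 UTC + 12h = 02:15 Orast Isles standard time (rolling into the next day, 13 May 2018).
Daylight saving runs 23 February – 21 October; the standard-time date in Orast Isles, 13 May 2018, is inside that window, so Orast Isles is at UTC+13:00.
14:15 UTC + 13h = 03:15 local (rolling into the next day, 13 May 2018).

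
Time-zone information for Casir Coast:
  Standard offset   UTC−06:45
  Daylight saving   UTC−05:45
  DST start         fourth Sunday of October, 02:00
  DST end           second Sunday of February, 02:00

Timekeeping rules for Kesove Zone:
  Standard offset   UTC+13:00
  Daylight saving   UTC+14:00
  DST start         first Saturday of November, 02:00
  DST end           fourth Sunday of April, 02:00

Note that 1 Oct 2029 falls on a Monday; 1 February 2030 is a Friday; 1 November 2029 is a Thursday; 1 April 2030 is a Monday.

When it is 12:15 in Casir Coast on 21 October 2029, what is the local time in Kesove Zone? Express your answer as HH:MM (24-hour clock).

08:00

1 October 2029 is a Monday, so the first Sunday is October 7 and the fourth is October 28.
1 February 2030 is a Friday, so the first Sunday is February 3 and the second is February 10.
21 October 2029 does not fall between 28 October 2029 and 10 February 2030, so daylight saving is not in effect and Casir Coast is at UTC−06:45.
12:15 Casir Coast + 6h45m = 19:00 UTC.
1 November 2029 is a Thursday, so the first Saturday is November 3.
1 April 2030 is a Monday, so the first Sunday is April 7 and the fourth is April 28.
At the standard offset (UTC+13:00), 19:00 UTC + 13h = 08:00 Kesove Zone standard time (rolling into the next day, 22 October 2029).
The standard-time date in Kesove Zone, 22 October 2029, does not fall between 3 November 2029 and 28 April 2030, so daylight saving is not in effect and Kesove Zone is at UTC+13:00.
19:00 UTC + 13h = 08:00 Kesove Zone (rolling into the next day, 22 October 2029).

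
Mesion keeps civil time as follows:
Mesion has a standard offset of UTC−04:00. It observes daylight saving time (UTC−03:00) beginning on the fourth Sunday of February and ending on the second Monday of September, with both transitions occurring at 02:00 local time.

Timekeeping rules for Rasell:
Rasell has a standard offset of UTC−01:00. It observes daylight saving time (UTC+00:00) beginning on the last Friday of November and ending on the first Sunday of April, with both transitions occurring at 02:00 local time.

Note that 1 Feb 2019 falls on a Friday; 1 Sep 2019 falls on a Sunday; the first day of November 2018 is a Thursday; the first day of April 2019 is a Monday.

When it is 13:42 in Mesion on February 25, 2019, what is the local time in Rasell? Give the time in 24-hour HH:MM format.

16:42

1 February 2019 is a Friday, so the first Sunday is February 3 and the fourth is February 24.
1 September 2019 is a Sunday, so the first Monday is September 2 and the second is September 9.
February 25, 2019 falls between 24 February and 9 September, so daylight saving is in effect and Mesion is at UTC−03:00.
13:42 Mesion + 3h = 16:42 UTC.
1 November 2018 is a Thursday, so Fridays fall on 2, 9, 16, 23, 30; the last is November 30.
1 April 2019 is a Monday, so the first Sunday is April 7.
At the standard offset (UTC−01:00), 16:42 UTC − 1h = 15:42 Rasell standard time.
The standard-time date in Rasell, February 25, 2019, lies within the daylight-saving period (30 November 2018 – 7 April 2019), so Rasell is on daylight time, UTC+00:00.
16:42 UTC + 0h = 16:42 Rasell.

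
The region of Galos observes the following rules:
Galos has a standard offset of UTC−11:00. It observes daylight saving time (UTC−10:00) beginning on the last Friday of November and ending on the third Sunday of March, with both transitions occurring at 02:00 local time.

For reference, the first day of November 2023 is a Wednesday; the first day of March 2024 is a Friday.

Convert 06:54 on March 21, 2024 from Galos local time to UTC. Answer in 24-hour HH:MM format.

17:54

1 November 2023 is a Wednesday, so Fridays fall on 3, 10, 17, 24; the last is November 24.
1 March 2024 is a Friday, so the first Sunday is March 3 and the third is March 17.
Daylight saving runs 24 November 2023 – 17 March 2024; March 21, 2024 is outside that window, so Galos is on standard time at UTC−11:00.
06:54 local + 11h = 17:54 UTC.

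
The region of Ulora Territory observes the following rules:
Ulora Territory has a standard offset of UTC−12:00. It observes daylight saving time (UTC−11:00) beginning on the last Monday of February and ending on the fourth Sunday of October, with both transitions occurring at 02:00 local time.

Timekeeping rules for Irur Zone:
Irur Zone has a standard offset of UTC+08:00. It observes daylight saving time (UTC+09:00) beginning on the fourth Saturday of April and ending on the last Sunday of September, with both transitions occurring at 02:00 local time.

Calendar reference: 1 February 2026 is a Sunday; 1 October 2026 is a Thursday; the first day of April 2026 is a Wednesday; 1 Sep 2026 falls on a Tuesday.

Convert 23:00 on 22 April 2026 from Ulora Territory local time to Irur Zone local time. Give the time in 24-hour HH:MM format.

18:00

1 February 2026 is a Sunday, so Mondays fall on 2, 9, 16, 23; the last is February 23.
1 October 2026 is a Thursday, so the first Sunday is October 4 and the fourth is October 25.
22 April 2026 lies within the daylight-saving period (23 February – 25 October), so Ulora Territory is on daylight time, UTC−11:00.
23:00 Ulora Territory + 11h = 10:00 UTC (rolling into the next day, 23 April 2026).
1 April 2026 is a Wednesday, so the first Saturday is April 4 and the fourth is April 25.
1 September 2026 is a Tuesday, so Sundays fall on 6, 13, 20, 27; the last is September 27.
At the standard offset (UTC+08:00), 10:00 UTC + 8h = 18:00 Irur Zone standard time.
The standard-time date in Irur Zone, 23 April 2026, does not fall between 25 April and 27 September, so daylight saving is not in effect and Irur Zone is at UTC+08:00.
10:00 UTC + 8h = 18:00 Irur Zone.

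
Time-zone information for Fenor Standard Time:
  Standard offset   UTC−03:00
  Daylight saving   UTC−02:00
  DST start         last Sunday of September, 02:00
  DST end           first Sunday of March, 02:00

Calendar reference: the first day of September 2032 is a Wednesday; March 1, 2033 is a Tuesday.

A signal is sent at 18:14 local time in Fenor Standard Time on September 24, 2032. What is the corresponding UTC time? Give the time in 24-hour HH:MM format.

1 September 2032 is a Wednesday, so Sundays fall on 5, 12, 19, 26; the last is September 26.
1 March 2033 is a Tuesday, so the first Sunday is March 6.
September 24, 2032 is outside the daylight-saving period (26 September 2032 – 6 March 2033), so Fenor Standard Time is on standard time, UTC−03:00.
18:14 local + 3h = 21:14 UTC.

21:14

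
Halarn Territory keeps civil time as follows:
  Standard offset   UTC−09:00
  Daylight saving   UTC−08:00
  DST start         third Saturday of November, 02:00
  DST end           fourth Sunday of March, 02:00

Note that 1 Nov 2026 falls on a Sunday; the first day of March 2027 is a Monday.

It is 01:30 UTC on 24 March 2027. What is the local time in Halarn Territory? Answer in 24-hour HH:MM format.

17:30

1 November 2026 is a Sunday, so the first Saturday is November 7 and the third is November 21.
1 March 2027 is a Monday, so the first Sunday is March 7 and the fourth is March 28.
At the standard offset (UTC−09:00), 01:30 UTC − 9h = 16:30 Halarn Territory standard time (rolling into the previous day, 23 March 2027).
The standard-time date in Halarn Territory, 23 March 2027, falls between 21 November 2026 and 28 March 2027, so daylight saving is in effect and Halarn Territory is at UTC−08:00.
01:30 UTC − 8h = 17:30 local (rolling into the previous day, 23 March 2027).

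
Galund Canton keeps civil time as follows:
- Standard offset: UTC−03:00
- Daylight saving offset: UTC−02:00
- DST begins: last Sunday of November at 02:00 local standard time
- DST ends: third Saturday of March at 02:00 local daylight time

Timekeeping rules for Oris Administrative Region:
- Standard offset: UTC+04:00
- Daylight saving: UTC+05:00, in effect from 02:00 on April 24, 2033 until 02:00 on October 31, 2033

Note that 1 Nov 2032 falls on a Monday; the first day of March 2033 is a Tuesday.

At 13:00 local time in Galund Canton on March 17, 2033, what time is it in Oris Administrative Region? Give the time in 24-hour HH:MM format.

19:00

1 November 2032 is a Monday, so Sundays fall on 7, 14, 21, 28; the last is November 28.
1 March 2033 is a Tuesday, so the first Saturday is March 5 and the third is March 19.
March 17, 2033 falls between 28 November 2032 and 19 March 2033, so daylight saving is in effect and Galund Canton is at UTC−02:00.
13:00 Galund Canton + 2h = 15:00 UTC.
At the standard offset (UTC+04:00), 15:00 UTC + 4h = 19:00 Oris Administrative Region standard time.
Daylight saving runs 24 April – 31 October; the standard-time date in Oris Administrative Region, March 17, 2033, is outside that window, so Oris Administrative Region is on standard time at UTC+04:00.
15:00 UTC + 4h = 19:00 Oris Administrative Region.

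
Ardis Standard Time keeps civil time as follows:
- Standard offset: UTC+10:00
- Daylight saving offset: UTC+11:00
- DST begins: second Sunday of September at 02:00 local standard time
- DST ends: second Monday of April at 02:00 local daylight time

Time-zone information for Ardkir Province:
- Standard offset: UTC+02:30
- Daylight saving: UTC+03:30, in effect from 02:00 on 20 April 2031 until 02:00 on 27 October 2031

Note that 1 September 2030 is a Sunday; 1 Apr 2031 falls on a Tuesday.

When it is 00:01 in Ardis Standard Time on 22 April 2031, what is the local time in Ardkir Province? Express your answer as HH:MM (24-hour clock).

1 September 2030 is a Sunday, so the first Sunday is September 1 and the second is September 8.
1 April 2031 is a Tuesday, so the first Monday is April 7 and the second is April 14.
22 April 2031 is outside the daylight-saving period (8 September 2030 – 14 April 2031), so Ardis Standard Time is on standard time, UTC+10:00.
00:01 Ardis Standard Time − 10h = 14:01 UTC (rolling into the previous day, 21 April 2031).
At the standard offset (UTC+02:30), 14:01 UTC + 2h30m = 16:31 Ardkir Province standard time.
The standard-time date in Ardkir Province, 21 April 2031, falls between 20 April and 27 October, so daylight saving is in effect and Ardkir Province is at UTC+03:30.
14:01 UTC + 3h30m = 17:31 Ardkir Province.

17:31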